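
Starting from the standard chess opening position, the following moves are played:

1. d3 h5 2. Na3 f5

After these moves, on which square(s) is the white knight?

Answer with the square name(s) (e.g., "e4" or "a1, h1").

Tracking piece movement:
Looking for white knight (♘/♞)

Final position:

  a b c d e f g h
  ─────────────────
8│♜ ♞ ♝ ♛ ♚ ♝ ♞ ♜│8
7│♟ ♟ ♟ ♟ ♟ · ♟ ·│7
6│· · · · · · · ·│6
5│· · · · · ♟ · ♟│5
4│· · · · · · · ·│4
3│♘ · · ♙ · · · ·│3
2│♙ ♙ ♙ · ♙ ♙ ♙ ♙│2
1│♖ · ♗ ♕ ♔ ♗ ♘ ♖│1
  ─────────────────
  a b c d e f g h


a3, g1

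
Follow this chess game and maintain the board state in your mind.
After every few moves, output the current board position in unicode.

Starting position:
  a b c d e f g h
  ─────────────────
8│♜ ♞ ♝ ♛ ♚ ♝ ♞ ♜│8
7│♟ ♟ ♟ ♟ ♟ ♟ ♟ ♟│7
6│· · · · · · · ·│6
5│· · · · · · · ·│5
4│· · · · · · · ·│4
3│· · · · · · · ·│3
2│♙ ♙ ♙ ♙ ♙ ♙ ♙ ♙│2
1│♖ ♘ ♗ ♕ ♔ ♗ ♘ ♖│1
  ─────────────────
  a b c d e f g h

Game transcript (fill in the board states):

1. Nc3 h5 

  a b c d e f g h
  ─────────────────
8│♜ ♞ ♝ ♛ ♚ ♝ ♞ ♜│8
7│♟ ♟ ♟ ♟ ♟ ♟ ♟ ·│7
6│· · · · · · · ·│6
5│· · · · · · · ♟│5
4│· · · · · · · ·│4
3│· · ♘ · · · · ·│3
2│♙ ♙ ♙ ♙ ♙ ♙ ♙ ♙│2
1│♖ · ♗ ♕ ♔ ♗ ♘ ♖│1
  ─────────────────
  a b c d e f g h

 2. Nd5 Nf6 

  a b c d e f g h
  ─────────────────
8│♜ ♞ ♝ ♛ ♚ ♝ · ♜│8
7│♟ ♟ ♟ ♟ ♟ ♟ ♟ ·│7
6│· · · · · ♞ · ·│6
5│· · · ♘ · · · ♟│5
4│· · · · · · · ·│4
3│· · · · · · · ·│3
2│♙ ♙ ♙ ♙ ♙ ♙ ♙ ♙│2
1│♖ · ♗ ♕ ♔ ♗ ♘ ♖│1
  ─────────────────
  a b c d e f g h

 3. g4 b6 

  a b c d e f g h
  ─────────────────
8│♜ ♞ ♝ ♛ ♚ ♝ · ♜│8
7│♟ · ♟ ♟ ♟ ♟ ♟ ·│7
6│· ♟ · · · ♞ · ·│6
5│· · · ♘ · · · ♟│5
4│· · · · · · ♙ ·│4
3│· · · · · · · ·│3
2│♙ ♙ ♙ ♙ ♙ ♙ · ♙│2
1│♖ · ♗ ♕ ♔ ♗ ♘ ♖│1
  ─────────────────
  a b c d e f g h

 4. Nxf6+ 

  a b c d e f g h
  ─────────────────
8│♜ ♞ ♝ ♛ ♚ ♝ · ♜│8
7│♟ · ♟ ♟ ♟ ♟ ♟ ·│7
6│· ♟ · · · ♘ · ·│6
5│· · · · · · · ♟│5
4│· · · · · · ♙ ·│4
3│· · · · · · · ·│3
2│♙ ♙ ♙ ♙ ♙ ♙ · ♙│2
1│♖ · ♗ ♕ ♔ ♗ ♘ ♖│1
  ─────────────────
  a b c d e f g h


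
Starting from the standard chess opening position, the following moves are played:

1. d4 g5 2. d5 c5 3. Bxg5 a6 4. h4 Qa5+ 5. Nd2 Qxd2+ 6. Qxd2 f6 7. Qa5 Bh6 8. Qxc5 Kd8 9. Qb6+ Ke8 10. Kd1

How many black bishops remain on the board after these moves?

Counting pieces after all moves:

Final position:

  a b c d e f g h
  ─────────────────
8│♜ ♞ ♝ · ♚ · ♞ ♜│8
7│· ♟ · ♟ ♟ · · ♟│7
6│♟ ♕ · · · ♟ · ♝│6
5│· · · ♙ · · ♗ ·│5
4│· · · · · · · ♙│4
3│· · · · · · · ·│3
2│♙ ♙ ♙ · ♙ ♙ ♙ ·│2
1│♖ · · ♔ · ♗ ♘ ♖│1
  ─────────────────
  a b c d e f g h


2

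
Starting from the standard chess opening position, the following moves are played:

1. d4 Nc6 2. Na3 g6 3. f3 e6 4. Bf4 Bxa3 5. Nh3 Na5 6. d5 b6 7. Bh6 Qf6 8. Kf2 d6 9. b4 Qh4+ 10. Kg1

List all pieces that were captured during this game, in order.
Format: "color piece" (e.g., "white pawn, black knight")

Tracking captures:
  Bxa3: captured white knight

white knight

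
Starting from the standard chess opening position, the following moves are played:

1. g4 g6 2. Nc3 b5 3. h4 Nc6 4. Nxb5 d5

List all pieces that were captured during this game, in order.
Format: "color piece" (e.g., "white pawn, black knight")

Tracking captures:
  Nxb5: captured black pawn

black pawn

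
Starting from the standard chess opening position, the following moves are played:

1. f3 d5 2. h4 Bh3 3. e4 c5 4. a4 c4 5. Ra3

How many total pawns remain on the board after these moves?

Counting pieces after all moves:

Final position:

  a b c d e f g h
  ─────────────────
8│♜ ♞ · ♛ ♚ ♝ ♞ ♜│8
7│♟ ♟ · · ♟ ♟ ♟ ♟│7
6│· · · · · · · ·│6
5│· · · ♟ · · · ·│5
4│♙ · ♟ · ♙ · · ♙│4
3│♖ · · · · ♙ · ♝│3
2│· ♙ ♙ ♙ · · ♙ ·│2
1│· ♘ ♗ ♕ ♔ ♗ ♘ ♖│1
  ─────────────────
  a b c d e f g h


16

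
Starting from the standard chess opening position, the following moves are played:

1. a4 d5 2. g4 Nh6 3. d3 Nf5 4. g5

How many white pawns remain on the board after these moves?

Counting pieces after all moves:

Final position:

  a b c d e f g h
  ─────────────────
8│♜ ♞ ♝ ♛ ♚ ♝ · ♜│8
7│♟ ♟ ♟ · ♟ ♟ ♟ ♟│7
6│· · · · · · · ·│6
5│· · · ♟ · ♞ ♙ ·│5
4│♙ · · · · · · ·│4
3│· · · ♙ · · · ·│3
2│· ♙ ♙ · ♙ ♙ · ♙│2
1│♖ ♘ ♗ ♕ ♔ ♗ ♘ ♖│1
  ─────────────────
  a b c d e f g h


8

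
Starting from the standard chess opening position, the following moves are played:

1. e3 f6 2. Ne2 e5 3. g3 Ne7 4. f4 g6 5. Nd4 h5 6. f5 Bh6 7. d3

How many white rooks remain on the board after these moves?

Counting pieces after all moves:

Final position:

  a b c d e f g h
  ─────────────────
8│♜ ♞ ♝ ♛ ♚ · · ♜│8
7│♟ ♟ ♟ ♟ ♞ · · ·│7
6│· · · · · ♟ ♟ ♝│6
5│· · · · ♟ ♙ · ♟│5
4│· · · ♘ · · · ·│4
3│· · · ♙ ♙ · ♙ ·│3
2│♙ ♙ ♙ · · · · ♙│2
1│♖ ♘ ♗ ♕ ♔ ♗ · ♖│1
  ─────────────────
  a b c d e f g h


2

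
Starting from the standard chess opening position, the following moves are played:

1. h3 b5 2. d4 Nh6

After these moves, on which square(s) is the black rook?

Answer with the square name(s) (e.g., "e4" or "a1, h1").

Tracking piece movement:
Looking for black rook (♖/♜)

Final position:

  a b c d e f g h
  ─────────────────
8│♜ ♞ ♝ ♛ ♚ ♝ · ♜│8
7│♟ · ♟ ♟ ♟ ♟ ♟ ♟│7
6│· · · · · · · ♞│6
5│· ♟ · · · · · ·│5
4│· · · ♙ · · · ·│4
3│· · · · · · · ♙│3
2│♙ ♙ ♙ · ♙ ♙ ♙ ·│2
1│♖ ♘ ♗ ♕ ♔ ♗ ♘ ♖│1
  ─────────────────
  a b c d e f g h


a8, h8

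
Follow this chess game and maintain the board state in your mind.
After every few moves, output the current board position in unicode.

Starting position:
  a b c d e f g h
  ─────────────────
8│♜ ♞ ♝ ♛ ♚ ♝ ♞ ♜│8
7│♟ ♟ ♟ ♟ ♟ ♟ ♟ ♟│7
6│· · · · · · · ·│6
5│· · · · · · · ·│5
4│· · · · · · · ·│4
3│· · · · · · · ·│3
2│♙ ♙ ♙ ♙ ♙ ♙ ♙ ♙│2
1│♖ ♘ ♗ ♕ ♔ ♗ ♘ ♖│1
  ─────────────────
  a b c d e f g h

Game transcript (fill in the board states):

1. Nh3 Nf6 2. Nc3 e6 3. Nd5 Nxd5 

  a b c d e f g h
  ─────────────────
8│♜ ♞ ♝ ♛ ♚ ♝ · ♜│8
7│♟ ♟ ♟ ♟ · ♟ ♟ ♟│7
6│· · · · ♟ · · ·│6
5│· · · ♞ · · · ·│5
4│· · · · · · · ·│4
3│· · · · · · · ♘│3
2│♙ ♙ ♙ ♙ ♙ ♙ ♙ ♙│2
1│♖ · ♗ ♕ ♔ ♗ · ♖│1
  ─────────────────
  a b c d e f g h

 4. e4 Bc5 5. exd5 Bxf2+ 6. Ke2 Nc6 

  a b c d e f g h
  ─────────────────
8│♜ · ♝ ♛ ♚ · · ♜│8
7│♟ ♟ ♟ ♟ · ♟ ♟ ♟│7
6│· · ♞ · ♟ · · ·│6
5│· · · ♙ · · · ·│5
4│· · · · · · · ·│4
3│· · · · · · · ♘│3
2│♙ ♙ ♙ ♙ ♔ ♝ ♙ ♙│2
1│♖ · ♗ ♕ · ♗ · ♖│1
  ─────────────────
  a b c d e f g h

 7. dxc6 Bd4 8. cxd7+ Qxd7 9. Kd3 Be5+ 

  a b c d e f g h
  ─────────────────
8│♜ · ♝ · ♚ · · ♜│8
7│♟ ♟ ♟ ♛ · ♟ ♟ ♟│7
6│· · · · ♟ · · ·│6
5│· · · · ♝ · · ·│5
4│· · · · · · · ·│4
3│· · · ♔ · · · ♘│3
2│♙ ♙ ♙ ♙ · · ♙ ♙│2
1│♖ · ♗ ♕ · ♗ · ♖│1
  ─────────────────
  a b c d e f g h

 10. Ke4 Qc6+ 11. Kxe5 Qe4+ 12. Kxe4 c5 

  a b c d e f g h
  ─────────────────
8│♜ · ♝ · ♚ · · ♜│8
7│♟ ♟ · · · ♟ ♟ ♟│7
6│· · · · ♟ · · ·│6
5│· · ♟ · · · · ·│5
4│· · · · ♔ · · ·│4
3│· · · · · · · ♘│3
2│♙ ♙ ♙ ♙ · · ♙ ♙│2
1│♖ · ♗ ♕ · ♗ · ♖│1
  ─────────────────
  a b c d e f g h

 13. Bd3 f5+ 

  a b c d e f g h
  ─────────────────
8│♜ · ♝ · ♚ · · ♜│8
7│♟ ♟ · · · · ♟ ♟│7
6│· · · · ♟ · · ·│6
5│· · ♟ · · ♟ · ·│5
4│· · · · ♔ · · ·│4
3│· · · ♗ · · · ♘│3
2│♙ ♙ ♙ ♙ · · ♙ ♙│2
1│♖ · ♗ ♕ · · · ♖│1
  ─────────────────
  a b c d e f g h


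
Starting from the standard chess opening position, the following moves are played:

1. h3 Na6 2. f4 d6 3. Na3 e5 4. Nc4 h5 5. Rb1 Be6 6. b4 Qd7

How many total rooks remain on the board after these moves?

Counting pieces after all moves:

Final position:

  a b c d e f g h
  ─────────────────
8│♜ · · · ♚ ♝ ♞ ♜│8
7│♟ ♟ ♟ ♛ · ♟ ♟ ·│7
6│♞ · · ♟ ♝ · · ·│6
5│· · · · ♟ · · ♟│5
4│· ♙ ♘ · · ♙ · ·│4
3│· · · · · · · ♙│3
2│♙ · ♙ ♙ ♙ · ♙ ·│2
1│· ♖ ♗ ♕ ♔ ♗ ♘ ♖│1
  ─────────────────
  a b c d e f g h


4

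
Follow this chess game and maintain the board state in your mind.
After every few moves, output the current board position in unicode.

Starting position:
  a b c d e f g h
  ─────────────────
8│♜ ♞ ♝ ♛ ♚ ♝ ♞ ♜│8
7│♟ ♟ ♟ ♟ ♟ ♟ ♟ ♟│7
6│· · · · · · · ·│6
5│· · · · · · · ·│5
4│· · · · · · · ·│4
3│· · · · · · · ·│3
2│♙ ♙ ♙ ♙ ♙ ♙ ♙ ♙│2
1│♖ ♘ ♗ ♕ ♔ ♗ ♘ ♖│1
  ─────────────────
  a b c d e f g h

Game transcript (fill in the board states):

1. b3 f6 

  a b c d e f g h
  ─────────────────
8│♜ ♞ ♝ ♛ ♚ ♝ ♞ ♜│8
7│♟ ♟ ♟ ♟ ♟ · ♟ ♟│7
6│· · · · · ♟ · ·│6
5│· · · · · · · ·│5
4│· · · · · · · ·│4
3│· ♙ · · · · · ·│3
2│♙ · ♙ ♙ ♙ ♙ ♙ ♙│2
1│♖ ♘ ♗ ♕ ♔ ♗ ♘ ♖│1
  ─────────────────
  a b c d e f g h

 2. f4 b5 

  a b c d e f g h
  ─────────────────
8│♜ ♞ ♝ ♛ ♚ ♝ ♞ ♜│8
7│♟ · ♟ ♟ ♟ · ♟ ♟│7
6│· · · · · ♟ · ·│6
5│· ♟ · · · · · ·│5
4│· · · · · ♙ · ·│4
3│· ♙ · · · · · ·│3
2│♙ · ♙ ♙ ♙ · ♙ ♙│2
1│♖ ♘ ♗ ♕ ♔ ♗ ♘ ♖│1
  ─────────────────
  a b c d e f g h

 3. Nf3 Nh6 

  a b c d e f g h
  ─────────────────
8│♜ ♞ ♝ ♛ ♚ ♝ · ♜│8
7│♟ · ♟ ♟ ♟ · ♟ ♟│7
6│· · · · · ♟ · ♞│6
5│· ♟ · · · · · ·│5
4│· · · · · ♙ · ·│4
3│· ♙ · · · ♘ · ·│3
2│♙ · ♙ ♙ ♙ · ♙ ♙│2
1│♖ ♘ ♗ ♕ ♔ ♗ · ♖│1
  ─────────────────
  a b c d e f g h

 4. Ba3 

  a b c d e f g h
  ─────────────────
8│♜ ♞ ♝ ♛ ♚ ♝ · ♜│8
7│♟ · ♟ ♟ ♟ · ♟ ♟│7
6│· · · · · ♟ · ♞│6
5│· ♟ · · · · · ·│5
4│· · · · · ♙ · ·│4
3│♗ ♙ · · · ♘ · ·│3
2│♙ · ♙ ♙ ♙ · ♙ ♙│2
1│♖ ♘ · ♕ ♔ ♗ · ♖│1
  ─────────────────
  a b c d e f g h


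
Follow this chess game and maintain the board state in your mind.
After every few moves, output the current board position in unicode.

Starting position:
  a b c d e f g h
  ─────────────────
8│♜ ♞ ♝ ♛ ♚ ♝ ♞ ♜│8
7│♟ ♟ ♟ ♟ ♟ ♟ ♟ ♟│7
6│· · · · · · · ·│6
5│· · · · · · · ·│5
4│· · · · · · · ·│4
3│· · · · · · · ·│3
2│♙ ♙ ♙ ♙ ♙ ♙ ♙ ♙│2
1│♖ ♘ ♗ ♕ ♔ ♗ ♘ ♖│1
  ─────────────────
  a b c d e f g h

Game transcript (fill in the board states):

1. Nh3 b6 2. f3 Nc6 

  a b c d e f g h
  ─────────────────
8│♜ · ♝ ♛ ♚ ♝ ♞ ♜│8
7│♟ · ♟ ♟ ♟ ♟ ♟ ♟│7
6│· ♟ ♞ · · · · ·│6
5│· · · · · · · ·│5
4│· · · · · · · ·│4
3│· · · · · ♙ · ♘│3
2│♙ ♙ ♙ ♙ ♙ · ♙ ♙│2
1│♖ ♘ ♗ ♕ ♔ ♗ · ♖│1
  ─────────────────
  a b c d e f g h

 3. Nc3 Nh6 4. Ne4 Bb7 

  a b c d e f g h
  ─────────────────
8│♜ · · ♛ ♚ ♝ · ♜│8
7│♟ ♝ ♟ ♟ ♟ ♟ ♟ ♟│7
6│· ♟ ♞ · · · · ♞│6
5│· · · · · · · ·│5
4│· · · · ♘ · · ·│4
3│· · · · · ♙ · ♘│3
2│♙ ♙ ♙ ♙ ♙ · ♙ ♙│2
1│♖ · ♗ ♕ ♔ ♗ · ♖│1
  ─────────────────
  a b c d e f g h

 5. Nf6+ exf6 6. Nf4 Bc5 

  a b c d e f g h
  ─────────────────
8│♜ · · ♛ ♚ · · ♜│8
7│♟ ♝ ♟ ♟ · ♟ ♟ ♟│7
6│· ♟ ♞ · · ♟ · ♞│6
5│· · ♝ · · · · ·│5
4│· · · · · ♘ · ·│4
3│· · · · · ♙ · ·│3
2│♙ ♙ ♙ ♙ ♙ · ♙ ♙│2
1│♖ · ♗ ♕ ♔ ♗ · ♖│1
  ─────────────────
  a b c d e f g h



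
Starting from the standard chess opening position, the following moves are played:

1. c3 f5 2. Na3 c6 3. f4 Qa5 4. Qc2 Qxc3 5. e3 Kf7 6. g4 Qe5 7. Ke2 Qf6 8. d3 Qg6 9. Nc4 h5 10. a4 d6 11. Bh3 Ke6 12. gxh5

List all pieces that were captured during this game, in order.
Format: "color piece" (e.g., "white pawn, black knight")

Tracking captures:
  Qxc3: captured white pawn
  gxh5: captured black pawn

white pawn, black pawn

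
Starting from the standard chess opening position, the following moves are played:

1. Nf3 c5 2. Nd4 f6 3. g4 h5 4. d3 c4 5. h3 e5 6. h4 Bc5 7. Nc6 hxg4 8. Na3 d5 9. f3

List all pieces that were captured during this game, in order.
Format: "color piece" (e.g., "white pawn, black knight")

Tracking captures:
  hxg4: captured white pawn

white pawn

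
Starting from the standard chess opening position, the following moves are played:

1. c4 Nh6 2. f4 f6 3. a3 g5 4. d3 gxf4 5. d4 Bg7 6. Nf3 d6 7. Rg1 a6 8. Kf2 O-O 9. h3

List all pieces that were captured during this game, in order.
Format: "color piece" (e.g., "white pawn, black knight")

Tracking captures:
  gxf4: captured white pawn

white pawn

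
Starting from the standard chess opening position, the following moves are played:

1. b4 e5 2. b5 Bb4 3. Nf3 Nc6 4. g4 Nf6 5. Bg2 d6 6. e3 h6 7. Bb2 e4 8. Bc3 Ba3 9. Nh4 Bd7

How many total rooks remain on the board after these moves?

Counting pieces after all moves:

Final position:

  a b c d e f g h
  ─────────────────
8│♜ · · ♛ ♚ · · ♜│8
7│♟ ♟ ♟ ♝ · ♟ ♟ ·│7
6│· · ♞ ♟ · ♞ · ♟│6
5│· ♙ · · · · · ·│5
4│· · · · ♟ · ♙ ♘│4
3│♝ · ♗ · ♙ · · ·│3
2│♙ · ♙ ♙ · ♙ ♗ ♙│2
1│♖ ♘ · ♕ ♔ · · ♖│1
  ─────────────────
  a b c d e f g h


4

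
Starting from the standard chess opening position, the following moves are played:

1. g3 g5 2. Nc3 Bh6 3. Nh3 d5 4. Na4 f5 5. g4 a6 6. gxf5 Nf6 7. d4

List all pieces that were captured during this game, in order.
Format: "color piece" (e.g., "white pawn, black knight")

Tracking captures:
  gxf5: captured black pawn

black pawn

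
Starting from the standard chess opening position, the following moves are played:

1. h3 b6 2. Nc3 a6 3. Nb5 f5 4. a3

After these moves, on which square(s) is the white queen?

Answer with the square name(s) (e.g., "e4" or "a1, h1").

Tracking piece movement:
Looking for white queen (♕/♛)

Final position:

  a b c d e f g h
  ─────────────────
8│♜ ♞ ♝ ♛ ♚ ♝ ♞ ♜│8
7│· · ♟ ♟ ♟ · ♟ ♟│7
6│♟ ♟ · · · · · ·│6
5│· ♘ · · · ♟ · ·│5
4│· · · · · · · ·│4
3│♙ · · · · · · ♙│3
2│· ♙ ♙ ♙ ♙ ♙ ♙ ·│2
1│♖ · ♗ ♕ ♔ ♗ ♘ ♖│1
  ─────────────────
  a b c d e f g h


d1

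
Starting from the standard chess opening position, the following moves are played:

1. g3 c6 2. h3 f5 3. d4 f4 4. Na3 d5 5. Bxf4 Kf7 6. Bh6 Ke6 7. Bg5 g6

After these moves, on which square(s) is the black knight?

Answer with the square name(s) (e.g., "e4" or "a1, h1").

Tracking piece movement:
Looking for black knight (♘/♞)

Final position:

  a b c d e f g h
  ─────────────────
8│♜ ♞ ♝ ♛ · ♝ ♞ ♜│8
7│♟ ♟ · · ♟ · · ♟│7
6│· · ♟ · ♚ · ♟ ·│6
5│· · · ♟ · · ♗ ·│5
4│· · · ♙ · · · ·│4
3│♘ · · · · · ♙ ♙│3
2│♙ ♙ ♙ · ♙ ♙ · ·│2
1│♖ · · ♕ ♔ ♗ ♘ ♖│1
  ─────────────────
  a b c d e f g h


b8, g8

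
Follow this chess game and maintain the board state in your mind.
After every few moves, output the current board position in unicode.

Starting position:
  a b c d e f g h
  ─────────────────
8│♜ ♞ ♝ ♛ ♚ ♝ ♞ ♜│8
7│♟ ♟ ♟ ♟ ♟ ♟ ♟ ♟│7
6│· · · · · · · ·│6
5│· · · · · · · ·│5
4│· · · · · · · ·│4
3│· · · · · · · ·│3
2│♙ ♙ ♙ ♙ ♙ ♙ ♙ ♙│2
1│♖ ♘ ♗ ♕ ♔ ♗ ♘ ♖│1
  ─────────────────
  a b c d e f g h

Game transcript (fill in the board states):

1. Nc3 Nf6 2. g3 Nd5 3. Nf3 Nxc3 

  a b c d e f g h
  ─────────────────
8│♜ ♞ ♝ ♛ ♚ ♝ · ♜│8
7│♟ ♟ ♟ ♟ ♟ ♟ ♟ ♟│7
6│· · · · · · · ·│6
5│· · · · · · · ·│5
4│· · · · · · · ·│4
3│· · ♞ · · ♘ ♙ ·│3
2│♙ ♙ ♙ ♙ ♙ ♙ · ♙│2
1│♖ · ♗ ♕ ♔ ♗ · ♖│1
  ─────────────────
  a b c d e f g h

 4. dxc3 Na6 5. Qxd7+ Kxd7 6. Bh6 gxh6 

  a b c d e f g h
  ─────────────────
8│♜ · ♝ ♛ · ♝ · ♜│8
7│♟ ♟ ♟ ♚ ♟ ♟ · ♟│7
6│♞ · · · · · · ♟│6
5│· · · · · · · ·│5
4│· · · · · · · ·│4
3│· · ♙ · · ♘ ♙ ·│3
2│♙ ♙ ♙ · ♙ ♙ · ♙│2
1│♖ · · · ♔ ♗ · ♖│1
  ─────────────────
  a b c d e f g h

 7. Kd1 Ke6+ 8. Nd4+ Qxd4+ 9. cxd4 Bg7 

  a b c d e f g h
  ─────────────────
8│♜ · ♝ · · · · ♜│8
7│♟ ♟ ♟ · ♟ ♟ ♝ ♟│7
6│♞ · · · ♚ · · ♟│6
5│· · · · · · · ·│5
4│· · · ♙ · · · ·│4
3│· · · · · · ♙ ·│3
2│♙ ♙ ♙ · ♙ ♙ · ♙│2
1│♖ · · ♔ · ♗ · ♖│1
  ─────────────────
  a b c d e f g h

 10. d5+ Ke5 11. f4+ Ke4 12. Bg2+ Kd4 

  a b c d e f g h
  ─────────────────
8│♜ · ♝ · · · · ♜│8
7│♟ ♟ ♟ · ♟ ♟ ♝ ♟│7
6│♞ · · · · · · ♟│6
5│· · · ♙ · · · ·│5
4│· · · ♚ · ♙ · ·│4
3│· · · · · · ♙ ·│3
2│♙ ♙ ♙ · ♙ · ♗ ♙│2
1│♖ · · ♔ · · · ♖│1
  ─────────────────
  a b c d e f g h

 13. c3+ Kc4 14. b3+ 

  a b c d e f g h
  ─────────────────
8│♜ · ♝ · · · · ♜│8
7│♟ ♟ ♟ · ♟ ♟ ♝ ♟│7
6│♞ · · · · · · ♟│6
5│· · · ♙ · · · ·│5
4│· · ♚ · · ♙ · ·│4
3│· ♙ ♙ · · · ♙ ·│3
2│♙ · · · ♙ · ♗ ♙│2
1│♖ · · ♔ · · · ♖│1
  ─────────────────
  a b c d e f g h


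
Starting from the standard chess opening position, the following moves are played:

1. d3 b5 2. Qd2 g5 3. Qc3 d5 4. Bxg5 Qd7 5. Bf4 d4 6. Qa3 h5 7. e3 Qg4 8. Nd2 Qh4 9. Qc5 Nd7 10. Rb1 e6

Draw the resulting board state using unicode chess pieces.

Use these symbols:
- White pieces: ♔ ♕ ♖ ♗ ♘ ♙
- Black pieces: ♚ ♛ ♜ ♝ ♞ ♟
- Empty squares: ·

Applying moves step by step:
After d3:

♜ ♞ ♝ ♛ ♚ ♝ ♞ ♜
♟ ♟ ♟ ♟ ♟ ♟ ♟ ♟
· · · · · · · ·
· · · · · · · ·
· · · · · · · ·
· · · ♙ · · · ·
♙ ♙ ♙ · ♙ ♙ ♙ ♙
♖ ♘ ♗ ♕ ♔ ♗ ♘ ♖


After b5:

♜ ♞ ♝ ♛ ♚ ♝ ♞ ♜
♟ · ♟ ♟ ♟ ♟ ♟ ♟
· · · · · · · ·
· ♟ · · · · · ·
· · · · · · · ·
· · · ♙ · · · ·
♙ ♙ ♙ · ♙ ♙ ♙ ♙
♖ ♘ ♗ ♕ ♔ ♗ ♘ ♖


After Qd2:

♜ ♞ ♝ ♛ ♚ ♝ ♞ ♜
♟ · ♟ ♟ ♟ ♟ ♟ ♟
· · · · · · · ·
· ♟ · · · · · ·
· · · · · · · ·
· · · ♙ · · · ·
♙ ♙ ♙ ♕ ♙ ♙ ♙ ♙
♖ ♘ ♗ · ♔ ♗ ♘ ♖


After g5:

♜ ♞ ♝ ♛ ♚ ♝ ♞ ♜
♟ · ♟ ♟ ♟ ♟ · ♟
· · · · · · · ·
· ♟ · · · · ♟ ·
· · · · · · · ·
· · · ♙ · · · ·
♙ ♙ ♙ ♕ ♙ ♙ ♙ ♙
♖ ♘ ♗ · ♔ ♗ ♘ ♖


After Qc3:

♜ ♞ ♝ ♛ ♚ ♝ ♞ ♜
♟ · ♟ ♟ ♟ ♟ · ♟
· · · · · · · ·
· ♟ · · · · ♟ ·
· · · · · · · ·
· · ♕ ♙ · · · ·
♙ ♙ ♙ · ♙ ♙ ♙ ♙
♖ ♘ ♗ · ♔ ♗ ♘ ♖


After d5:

♜ ♞ ♝ ♛ ♚ ♝ ♞ ♜
♟ · ♟ · ♟ ♟ · ♟
· · · · · · · ·
· ♟ · ♟ · · ♟ ·
· · · · · · · ·
· · ♕ ♙ · · · ·
♙ ♙ ♙ · ♙ ♙ ♙ ♙
♖ ♘ ♗ · ♔ ♗ ♘ ♖


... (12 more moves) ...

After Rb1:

♜ · ♝ · ♚ ♝ ♞ ♜
♟ · ♟ ♞ ♟ ♟ · ·
· · · · · · · ·
· ♟ ♕ · · · · ♟
· · · ♟ · ♗ · ♛
· · · ♙ ♙ · · ·
♙ ♙ ♙ ♘ · ♙ ♙ ♙
· ♖ · · ♔ ♗ ♘ ♖


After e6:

♜ · ♝ · ♚ ♝ ♞ ♜
♟ · ♟ ♞ · ♟ · ·
· · · · ♟ · · ·
· ♟ ♕ · · · · ♟
· · · ♟ · ♗ · ♛
· · · ♙ ♙ · · ·
♙ ♙ ♙ ♘ · ♙ ♙ ♙
· ♖ · · ♔ ♗ ♘ ♖



  a b c d e f g h
  ─────────────────
8│♜ · ♝ · ♚ ♝ ♞ ♜│8
7│♟ · ♟ ♞ · ♟ · ·│7
6│· · · · ♟ · · ·│6
5│· ♟ ♕ · · · · ♟│5
4│· · · ♟ · ♗ · ♛│4
3│· · · ♙ ♙ · · ·│3
2│♙ ♙ ♙ ♘ · ♙ ♙ ♙│2
1│· ♖ · · ♔ ♗ ♘ ♖│1
  ─────────────────
  a b c d e f g h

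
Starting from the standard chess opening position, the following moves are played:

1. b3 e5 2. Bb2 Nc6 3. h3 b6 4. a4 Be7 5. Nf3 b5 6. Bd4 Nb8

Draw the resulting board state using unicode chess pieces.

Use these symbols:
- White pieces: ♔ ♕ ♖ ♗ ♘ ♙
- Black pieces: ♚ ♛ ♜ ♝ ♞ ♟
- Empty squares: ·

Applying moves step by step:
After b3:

♜ ♞ ♝ ♛ ♚ ♝ ♞ ♜
♟ ♟ ♟ ♟ ♟ ♟ ♟ ♟
· · · · · · · ·
· · · · · · · ·
· · · · · · · ·
· ♙ · · · · · ·
♙ · ♙ ♙ ♙ ♙ ♙ ♙
♖ ♘ ♗ ♕ ♔ ♗ ♘ ♖


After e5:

♜ ♞ ♝ ♛ ♚ ♝ ♞ ♜
♟ ♟ ♟ ♟ · ♟ ♟ ♟
· · · · · · · ·
· · · · ♟ · · ·
· · · · · · · ·
· ♙ · · · · · ·
♙ · ♙ ♙ ♙ ♙ ♙ ♙
♖ ♘ ♗ ♕ ♔ ♗ ♘ ♖


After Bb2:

♜ ♞ ♝ ♛ ♚ ♝ ♞ ♜
♟ ♟ ♟ ♟ · ♟ ♟ ♟
· · · · · · · ·
· · · · ♟ · · ·
· · · · · · · ·
· ♙ · · · · · ·
♙ ♗ ♙ ♙ ♙ ♙ ♙ ♙
♖ ♘ · ♕ ♔ ♗ ♘ ♖


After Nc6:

♜ · ♝ ♛ ♚ ♝ ♞ ♜
♟ ♟ ♟ ♟ · ♟ ♟ ♟
· · ♞ · · · · ·
· · · · ♟ · · ·
· · · · · · · ·
· ♙ · · · · · ·
♙ ♗ ♙ ♙ ♙ ♙ ♙ ♙
♖ ♘ · ♕ ♔ ♗ ♘ ♖


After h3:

♜ · ♝ ♛ ♚ ♝ ♞ ♜
♟ ♟ ♟ ♟ · ♟ ♟ ♟
· · ♞ · · · · ·
· · · · ♟ · · ·
· · · · · · · ·
· ♙ · · · · · ♙
♙ ♗ ♙ ♙ ♙ ♙ ♙ ·
♖ ♘ · ♕ ♔ ♗ ♘ ♖


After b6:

♜ · ♝ ♛ ♚ ♝ ♞ ♜
♟ · ♟ ♟ · ♟ ♟ ♟
· ♟ ♞ · · · · ·
· · · · ♟ · · ·
· · · · · · · ·
· ♙ · · · · · ♙
♙ ♗ ♙ ♙ ♙ ♙ ♙ ·
♖ ♘ · ♕ ♔ ♗ ♘ ♖


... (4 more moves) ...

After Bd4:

♜ · ♝ ♛ ♚ · ♞ ♜
♟ · ♟ ♟ ♝ ♟ ♟ ♟
· · ♞ · · · · ·
· ♟ · · ♟ · · ·
♙ · · ♗ · · · ·
· ♙ · · · ♘ · ♙
· · ♙ ♙ ♙ ♙ ♙ ·
♖ ♘ · ♕ ♔ ♗ · ♖


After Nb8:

♜ ♞ ♝ ♛ ♚ · ♞ ♜
♟ · ♟ ♟ ♝ ♟ ♟ ♟
· · · · · · · ·
· ♟ · · ♟ · · ·
♙ · · ♗ · · · ·
· ♙ · · · ♘ · ♙
· · ♙ ♙ ♙ ♙ ♙ ·
♖ ♘ · ♕ ♔ ♗ · ♖



  a b c d e f g h
  ─────────────────
8│♜ ♞ ♝ ♛ ♚ · ♞ ♜│8
7│♟ · ♟ ♟ ♝ ♟ ♟ ♟│7
6│· · · · · · · ·│6
5│· ♟ · · ♟ · · ·│5
4│♙ · · ♗ · · · ·│4
3│· ♙ · · · ♘ · ♙│3
2│· · ♙ ♙ ♙ ♙ ♙ ·│2
1│♖ ♘ · ♕ ♔ ♗ · ♖│1
  ─────────────────
  a b c d e f g h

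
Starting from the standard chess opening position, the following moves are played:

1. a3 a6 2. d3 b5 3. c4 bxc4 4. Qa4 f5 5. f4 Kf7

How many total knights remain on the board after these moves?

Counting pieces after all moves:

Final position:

  a b c d e f g h
  ─────────────────
8│♜ ♞ ♝ ♛ · ♝ ♞ ♜│8
7│· · ♟ ♟ ♟ ♚ ♟ ♟│7
6│♟ · · · · · · ·│6
5│· · · · · ♟ · ·│5
4│♕ · ♟ · · ♙ · ·│4
3│♙ · · ♙ · · · ·│3
2│· ♙ · · ♙ · ♙ ♙│2
1│♖ ♘ ♗ · ♔ ♗ ♘ ♖│1
  ─────────────────
  a b c d e f g h


4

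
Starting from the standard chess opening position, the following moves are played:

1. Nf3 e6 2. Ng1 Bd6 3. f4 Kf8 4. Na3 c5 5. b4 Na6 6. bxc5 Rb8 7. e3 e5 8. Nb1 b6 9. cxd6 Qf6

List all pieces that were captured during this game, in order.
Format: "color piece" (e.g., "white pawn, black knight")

Tracking captures:
  bxc5: captured black pawn
  cxd6: captured black bishop

black pawn, black bishop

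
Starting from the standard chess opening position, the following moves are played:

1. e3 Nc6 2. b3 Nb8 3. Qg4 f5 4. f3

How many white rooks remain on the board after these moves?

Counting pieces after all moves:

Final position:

  a b c d e f g h
  ─────────────────
8│♜ ♞ ♝ ♛ ♚ ♝ ♞ ♜│8
7│♟ ♟ ♟ ♟ ♟ · ♟ ♟│7
6│· · · · · · · ·│6
5│· · · · · ♟ · ·│5
4│· · · · · · ♕ ·│4
3│· ♙ · · ♙ ♙ · ·│3
2│♙ · ♙ ♙ · · ♙ ♙│2
1│♖ ♘ ♗ · ♔ ♗ ♘ ♖│1
  ─────────────────
  a b c d e f g h


2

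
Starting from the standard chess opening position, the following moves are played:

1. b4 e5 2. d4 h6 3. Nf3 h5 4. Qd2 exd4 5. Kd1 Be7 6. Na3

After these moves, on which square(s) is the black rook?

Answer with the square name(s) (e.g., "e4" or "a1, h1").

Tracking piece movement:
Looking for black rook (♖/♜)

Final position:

  a b c d e f g h
  ─────────────────
8│♜ ♞ ♝ ♛ ♚ · ♞ ♜│8
7│♟ ♟ ♟ ♟ ♝ ♟ ♟ ·│7
6│· · · · · · · ·│6
5│· · · · · · · ♟│5
4│· ♙ · ♟ · · · ·│4
3│♘ · · · · ♘ · ·│3
2│♙ · ♙ ♕ ♙ ♙ ♙ ♙│2
1│♖ · ♗ ♔ · ♗ · ♖│1
  ─────────────────
  a b c d e f g h


a8, h8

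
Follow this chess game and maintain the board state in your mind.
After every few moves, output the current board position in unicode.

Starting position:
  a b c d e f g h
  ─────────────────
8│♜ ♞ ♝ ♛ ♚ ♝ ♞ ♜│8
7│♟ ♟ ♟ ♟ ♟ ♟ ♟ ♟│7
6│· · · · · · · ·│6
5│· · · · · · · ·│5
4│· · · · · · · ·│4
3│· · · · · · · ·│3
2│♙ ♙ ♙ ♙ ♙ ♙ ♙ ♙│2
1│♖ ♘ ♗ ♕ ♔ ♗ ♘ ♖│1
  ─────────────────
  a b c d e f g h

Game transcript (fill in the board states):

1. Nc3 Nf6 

  a b c d e f g h
  ─────────────────
8│♜ ♞ ♝ ♛ ♚ ♝ · ♜│8
7│♟ ♟ ♟ ♟ ♟ ♟ ♟ ♟│7
6│· · · · · ♞ · ·│6
5│· · · · · · · ·│5
4│· · · · · · · ·│4
3│· · ♘ · · · · ·│3
2│♙ ♙ ♙ ♙ ♙ ♙ ♙ ♙│2
1│♖ · ♗ ♕ ♔ ♗ ♘ ♖│1
  ─────────────────
  a b c d e f g h

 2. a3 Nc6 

  a b c d e f g h
  ─────────────────
8│♜ · ♝ ♛ ♚ ♝ · ♜│8
7│♟ ♟ ♟ ♟ ♟ ♟ ♟ ♟│7
6│· · ♞ · · ♞ · ·│6
5│· · · · · · · ·│5
4│· · · · · · · ·│4
3│♙ · ♘ · · · · ·│3
2│· ♙ ♙ ♙ ♙ ♙ ♙ ♙│2
1│♖ · ♗ ♕ ♔ ♗ ♘ ♖│1
  ─────────────────
  a b c d e f g h

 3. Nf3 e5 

  a b c d e f g h
  ─────────────────
8│♜ · ♝ ♛ ♚ ♝ · ♜│8
7│♟ ♟ ♟ ♟ · ♟ ♟ ♟│7
6│· · ♞ · · ♞ · ·│6
5│· · · · ♟ · · ·│5
4│· · · · · · · ·│4
3│♙ · ♘ · · ♘ · ·│3
2│· ♙ ♙ ♙ ♙ ♙ ♙ ♙│2
1│♖ · ♗ ♕ ♔ ♗ · ♖│1
  ─────────────────
  a b c d e f g h

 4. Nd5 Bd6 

  a b c d e f g h
  ─────────────────
8│♜ · ♝ ♛ ♚ · · ♜│8
7│♟ ♟ ♟ ♟ · ♟ ♟ ♟│7
6│· · ♞ ♝ · ♞ · ·│6
5│· · · ♘ ♟ · · ·│5
4│· · · · · · · ·│4
3│♙ · · · · ♘ · ·│3
2│· ♙ ♙ ♙ ♙ ♙ ♙ ♙│2
1│♖ · ♗ ♕ ♔ ♗ · ♖│1
  ─────────────────
  a b c d e f g h

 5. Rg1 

  a b c d e f g h
  ─────────────────
8│♜ · ♝ ♛ ♚ · · ♜│8
7│♟ ♟ ♟ ♟ · ♟ ♟ ♟│7
6│· · ♞ ♝ · ♞ · ·│6
5│· · · ♘ ♟ · · ·│5
4│· · · · · · · ·│4
3│♙ · · · · ♘ · ·│3
2│· ♙ ♙ ♙ ♙ ♙ ♙ ♙│2
1│♖ · ♗ ♕ ♔ ♗ ♖ ·│1
  ─────────────────
  a b c d e f g h


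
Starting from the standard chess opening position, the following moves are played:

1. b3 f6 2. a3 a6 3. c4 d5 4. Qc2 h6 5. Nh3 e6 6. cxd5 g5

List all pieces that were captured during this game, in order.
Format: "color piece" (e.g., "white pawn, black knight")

Tracking captures:
  cxd5: captured black pawn

black pawn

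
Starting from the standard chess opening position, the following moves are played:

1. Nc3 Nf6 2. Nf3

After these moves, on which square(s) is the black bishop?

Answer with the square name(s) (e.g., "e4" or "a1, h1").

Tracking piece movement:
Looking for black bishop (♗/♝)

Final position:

  a b c d e f g h
  ─────────────────
8│♜ ♞ ♝ ♛ ♚ ♝ · ♜│8
7│♟ ♟ ♟ ♟ ♟ ♟ ♟ ♟│7
6│· · · · · ♞ · ·│6
5│· · · · · · · ·│5
4│· · · · · · · ·│4
3│· · ♘ · · ♘ · ·│3
2│♙ ♙ ♙ ♙ ♙ ♙ ♙ ♙│2
1│♖ · ♗ ♕ ♔ ♗ · ♖│1
  ─────────────────
  a b c d e f g h


c8, f8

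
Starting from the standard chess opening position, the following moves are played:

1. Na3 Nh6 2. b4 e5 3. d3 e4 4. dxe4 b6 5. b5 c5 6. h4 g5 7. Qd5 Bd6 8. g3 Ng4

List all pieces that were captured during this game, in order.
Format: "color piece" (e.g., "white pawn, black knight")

Tracking captures:
  dxe4: captured black pawn

black pawn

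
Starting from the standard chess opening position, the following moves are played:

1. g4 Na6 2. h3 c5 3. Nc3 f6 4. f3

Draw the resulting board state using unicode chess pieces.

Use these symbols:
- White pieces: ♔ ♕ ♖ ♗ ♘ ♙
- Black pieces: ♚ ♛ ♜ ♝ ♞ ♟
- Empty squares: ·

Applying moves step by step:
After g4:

♜ ♞ ♝ ♛ ♚ ♝ ♞ ♜
♟ ♟ ♟ ♟ ♟ ♟ ♟ ♟
· · · · · · · ·
· · · · · · · ·
· · · · · · ♙ ·
· · · · · · · ·
♙ ♙ ♙ ♙ ♙ ♙ · ♙
♖ ♘ ♗ ♕ ♔ ♗ ♘ ♖


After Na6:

♜ · ♝ ♛ ♚ ♝ ♞ ♜
♟ ♟ ♟ ♟ ♟ ♟ ♟ ♟
♞ · · · · · · ·
· · · · · · · ·
· · · · · · ♙ ·
· · · · · · · ·
♙ ♙ ♙ ♙ ♙ ♙ · ♙
♖ ♘ ♗ ♕ ♔ ♗ ♘ ♖


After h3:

♜ · ♝ ♛ ♚ ♝ ♞ ♜
♟ ♟ ♟ ♟ ♟ ♟ ♟ ♟
♞ · · · · · · ·
· · · · · · · ·
· · · · · · ♙ ·
· · · · · · · ♙
♙ ♙ ♙ ♙ ♙ ♙ · ·
♖ ♘ ♗ ♕ ♔ ♗ ♘ ♖


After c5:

♜ · ♝ ♛ ♚ ♝ ♞ ♜
♟ ♟ · ♟ ♟ ♟ ♟ ♟
♞ · · · · · · ·
· · ♟ · · · · ·
· · · · · · ♙ ·
· · · · · · · ♙
♙ ♙ ♙ ♙ ♙ ♙ · ·
♖ ♘ ♗ ♕ ♔ ♗ ♘ ♖


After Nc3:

♜ · ♝ ♛ ♚ ♝ ♞ ♜
♟ ♟ · ♟ ♟ ♟ ♟ ♟
♞ · · · · · · ·
· · ♟ · · · · ·
· · · · · · ♙ ·
· · ♘ · · · · ♙
♙ ♙ ♙ ♙ ♙ ♙ · ·
♖ · ♗ ♕ ♔ ♗ ♘ ♖


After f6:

♜ · ♝ ♛ ♚ ♝ ♞ ♜
♟ ♟ · ♟ ♟ · ♟ ♟
♞ · · · · ♟ · ·
· · ♟ · · · · ·
· · · · · · ♙ ·
· · ♘ · · · · ♙
♙ ♙ ♙ ♙ ♙ ♙ · ·
♖ · ♗ ♕ ♔ ♗ ♘ ♖


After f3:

♜ · ♝ ♛ ♚ ♝ ♞ ♜
♟ ♟ · ♟ ♟ · ♟ ♟
♞ · · · · ♟ · ·
· · ♟ · · · · ·
· · · · · · ♙ ·
· · ♘ · · ♙ · ♙
♙ ♙ ♙ ♙ ♙ · · ·
♖ · ♗ ♕ ♔ ♗ ♘ ♖



  a b c d e f g h
  ─────────────────
8│♜ · ♝ ♛ ♚ ♝ ♞ ♜│8
7│♟ ♟ · ♟ ♟ · ♟ ♟│7
6│♞ · · · · ♟ · ·│6
5│· · ♟ · · · · ·│5
4│· · · · · · ♙ ·│4
3│· · ♘ · · ♙ · ♙│3
2│♙ ♙ ♙ ♙ ♙ · · ·│2
1│♖ · ♗ ♕ ♔ ♗ ♘ ♖│1
  ─────────────────
  a b c d e f g h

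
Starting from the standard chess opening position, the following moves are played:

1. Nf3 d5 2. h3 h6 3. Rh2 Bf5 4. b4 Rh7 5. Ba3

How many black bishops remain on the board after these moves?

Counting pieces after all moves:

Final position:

  a b c d e f g h
  ─────────────────
8│♜ ♞ · ♛ ♚ ♝ ♞ ·│8
7│♟ ♟ ♟ · ♟ ♟ ♟ ♜│7
6│· · · · · · · ♟│6
5│· · · ♟ · ♝ · ·│5
4│· ♙ · · · · · ·│4
3│♗ · · · · ♘ · ♙│3
2│♙ · ♙ ♙ ♙ ♙ ♙ ♖│2
1│♖ ♘ · ♕ ♔ ♗ · ·│1
  ─────────────────
  a b c d e f g h


2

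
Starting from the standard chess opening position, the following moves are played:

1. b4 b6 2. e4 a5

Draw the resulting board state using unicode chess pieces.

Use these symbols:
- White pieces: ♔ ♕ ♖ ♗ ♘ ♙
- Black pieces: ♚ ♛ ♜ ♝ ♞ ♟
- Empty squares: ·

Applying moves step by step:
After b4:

♜ ♞ ♝ ♛ ♚ ♝ ♞ ♜
♟ ♟ ♟ ♟ ♟ ♟ ♟ ♟
· · · · · · · ·
· · · · · · · ·
· ♙ · · · · · ·
· · · · · · · ·
♙ · ♙ ♙ ♙ ♙ ♙ ♙
♖ ♘ ♗ ♕ ♔ ♗ ♘ ♖


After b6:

♜ ♞ ♝ ♛ ♚ ♝ ♞ ♜
♟ · ♟ ♟ ♟ ♟ ♟ ♟
· ♟ · · · · · ·
· · · · · · · ·
· ♙ · · · · · ·
· · · · · · · ·
♙ · ♙ ♙ ♙ ♙ ♙ ♙
♖ ♘ ♗ ♕ ♔ ♗ ♘ ♖


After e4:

♜ ♞ ♝ ♛ ♚ ♝ ♞ ♜
♟ · ♟ ♟ ♟ ♟ ♟ ♟
· ♟ · · · · · ·
· · · · · · · ·
· ♙ · · ♙ · · ·
· · · · · · · ·
♙ · ♙ ♙ · ♙ ♙ ♙
♖ ♘ ♗ ♕ ♔ ♗ ♘ ♖


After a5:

♜ ♞ ♝ ♛ ♚ ♝ ♞ ♜
· · ♟ ♟ ♟ ♟ ♟ ♟
· ♟ · · · · · ·
♟ · · · · · · ·
· ♙ · · ♙ · · ·
· · · · · · · ·
♙ · ♙ ♙ · ♙ ♙ ♙
♖ ♘ ♗ ♕ ♔ ♗ ♘ ♖



  a b c d e f g h
  ─────────────────
8│♜ ♞ ♝ ♛ ♚ ♝ ♞ ♜│8
7│· · ♟ ♟ ♟ ♟ ♟ ♟│7
6│· ♟ · · · · · ·│6
5│♟ · · · · · · ·│5
4│· ♙ · · ♙ · · ·│4
3│· · · · · · · ·│3
2│♙ · ♙ ♙ · ♙ ♙ ♙│2
1│♖ ♘ ♗ ♕ ♔ ♗ ♘ ♖│1
  ─────────────────
  a b c d e f g h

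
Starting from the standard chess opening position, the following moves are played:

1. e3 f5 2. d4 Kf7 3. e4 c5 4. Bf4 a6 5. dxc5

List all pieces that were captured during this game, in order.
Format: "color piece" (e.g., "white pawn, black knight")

Tracking captures:
  dxc5: captured black pawn

black pawn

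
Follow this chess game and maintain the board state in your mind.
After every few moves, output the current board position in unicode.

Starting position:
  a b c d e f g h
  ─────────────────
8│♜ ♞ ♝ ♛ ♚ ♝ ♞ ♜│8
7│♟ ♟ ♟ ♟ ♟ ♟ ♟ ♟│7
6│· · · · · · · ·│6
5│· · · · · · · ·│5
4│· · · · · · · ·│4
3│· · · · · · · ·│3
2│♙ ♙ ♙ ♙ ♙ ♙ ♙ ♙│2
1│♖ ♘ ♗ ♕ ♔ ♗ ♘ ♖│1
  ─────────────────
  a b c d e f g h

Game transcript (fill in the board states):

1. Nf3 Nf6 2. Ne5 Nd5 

  a b c d e f g h
  ─────────────────
8│♜ ♞ ♝ ♛ ♚ ♝ · ♜│8
7│♟ ♟ ♟ ♟ ♟ ♟ ♟ ♟│7
6│· · · · · · · ·│6
5│· · · ♞ ♘ · · ·│5
4│· · · · · · · ·│4
3│· · · · · · · ·│3
2│♙ ♙ ♙ ♙ ♙ ♙ ♙ ♙│2
1│♖ ♘ ♗ ♕ ♔ ♗ · ♖│1
  ─────────────────
  a b c d e f g h

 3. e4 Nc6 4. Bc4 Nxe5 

  a b c d e f g h
  ─────────────────
8│♜ · ♝ ♛ ♚ ♝ · ♜│8
7│♟ ♟ ♟ ♟ ♟ ♟ ♟ ♟│7
6│· · · · · · · ·│6
5│· · · ♞ ♞ · · ·│5
4│· · ♗ · ♙ · · ·│4
3│· · · · · · · ·│3
2│♙ ♙ ♙ ♙ · ♙ ♙ ♙│2
1│♖ ♘ ♗ ♕ ♔ · · ♖│1
  ─────────────────
  a b c d e f g h

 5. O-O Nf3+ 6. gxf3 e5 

  a b c d e f g h
  ─────────────────
8│♜ · ♝ ♛ ♚ ♝ · ♜│8
7│♟ ♟ ♟ ♟ · ♟ ♟ ♟│7
6│· · · · · · · ·│6
5│· · · ♞ ♟ · · ·│5
4│· · ♗ · ♙ · · ·│4
3│· · · · · ♙ · ·│3
2│♙ ♙ ♙ ♙ · ♙ · ♙│2
1│♖ ♘ ♗ ♕ · ♖ ♔ ·│1
  ─────────────────
  a b c d e f g h

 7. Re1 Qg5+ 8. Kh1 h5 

  a b c d e f g h
  ─────────────────
8│♜ · ♝ · ♚ ♝ · ♜│8
7│♟ ♟ ♟ ♟ · ♟ ♟ ·│7
6│· · · · · · · ·│6
5│· · · ♞ ♟ · ♛ ♟│5
4│· · ♗ · ♙ · · ·│4
3│· · · · · ♙ · ·│3
2│♙ ♙ ♙ ♙ · ♙ · ♙│2
1│♖ ♘ ♗ ♕ ♖ · · ♔│1
  ─────────────────
  a b c d e f g h

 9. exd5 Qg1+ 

  a b c d e f g h
  ─────────────────
8│♜ · ♝ · ♚ ♝ · ♜│8
7│♟ ♟ ♟ ♟ · ♟ ♟ ·│7
6│· · · · · · · ·│6
5│· · · ♙ ♟ · · ♟│5
4│· · ♗ · · · · ·│4
3│· · · · · ♙ · ·│3
2│♙ ♙ ♙ ♙ · ♙ · ♙│2
1│♖ ♘ ♗ ♕ ♖ · ♛ ♔│1
  ─────────────────
  a b c d e f g h
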